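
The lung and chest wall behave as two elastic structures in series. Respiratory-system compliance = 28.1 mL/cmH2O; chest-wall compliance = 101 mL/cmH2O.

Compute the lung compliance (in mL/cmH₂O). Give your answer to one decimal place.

1/CL = 1/Crs − 1/Ccw.
1/CL = 1/28.1 − 1/101 = 0.02569.
CL = 38.926 mL/cmH2O.

38.9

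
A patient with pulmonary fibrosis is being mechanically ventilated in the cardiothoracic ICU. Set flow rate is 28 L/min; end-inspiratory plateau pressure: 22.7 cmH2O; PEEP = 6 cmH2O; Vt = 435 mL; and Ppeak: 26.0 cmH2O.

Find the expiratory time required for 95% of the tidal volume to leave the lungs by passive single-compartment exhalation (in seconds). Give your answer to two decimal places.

Flow: 28 L/min ÷ 60 = 0.4667 L/s.
R = (PIP − Pplat)/V̇ = (26.0 − 22.7) / 0.4667 = 3.3/0.4667 = 7.071 cmH2O·s/L.
C = Vt/(Pplat − PEEP) = 435.0 / (22.7 − 6) = 435.0/16.7 = 26.048 mL/cmH2O.
τ = R × C = 7.071 × 0.02605 L/cmH2O = 0.1842 s.
t = −τ·ln(1 − 0.95) = −0.1842·ln(0.05) = 0.5518 s.

0.55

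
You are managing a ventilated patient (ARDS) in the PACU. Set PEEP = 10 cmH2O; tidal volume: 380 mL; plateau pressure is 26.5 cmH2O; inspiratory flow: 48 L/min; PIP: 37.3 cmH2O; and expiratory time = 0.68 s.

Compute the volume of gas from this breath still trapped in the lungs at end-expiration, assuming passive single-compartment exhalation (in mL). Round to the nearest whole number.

43

Flow: 48 L/min ÷ 60 = 0.8 L/s.
R = (PIP − Pplat)/V̇ = (37.3 − 26.5) / 0.8 = 10.8/0.8 = 13.5 cmH2O·s/L.
C = Vt/(Pplat − PEEP) = 380.0 / (26.5 − 10) = 380.0/16.5 = 23.03 mL/cmH2O.
τ = R × C = 13.5 × 0.02303 L/cmH2O = 0.3109 s.
Fraction remaining = e^(−Te/τ) = e^(−0.68/0.3109) = 0.1122.
Trapped volume = 380.0 × 0.1122 = 42.636 mL.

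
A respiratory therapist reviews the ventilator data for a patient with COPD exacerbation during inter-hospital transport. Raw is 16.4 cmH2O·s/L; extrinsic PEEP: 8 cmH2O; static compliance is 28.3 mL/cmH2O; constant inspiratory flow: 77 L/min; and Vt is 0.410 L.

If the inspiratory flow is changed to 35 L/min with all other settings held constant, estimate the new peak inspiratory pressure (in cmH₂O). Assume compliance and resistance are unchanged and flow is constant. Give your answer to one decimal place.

Flow: 77 L/min ÷ 60 = 1.2833 L/s.
New flow: 35 L/min ÷ 60 = 0.5833 L/s.
PIP = Vt/C + R·V̇ + PEEP (constant-flow equation of motion).
Only the resistive term changes: ΔPIP = R × ΔV̇ = 16.4 × (0.5833 − 1.2833) = 16.4 × -0.7 = -11.48 cmH2O.
Original PIP = 410/28.3 + 16.4×1.2833 + 8 = 43.534 cmH2O; new PIP = 43.534 + (-11.48) = 32.054 cmH2O.

32.1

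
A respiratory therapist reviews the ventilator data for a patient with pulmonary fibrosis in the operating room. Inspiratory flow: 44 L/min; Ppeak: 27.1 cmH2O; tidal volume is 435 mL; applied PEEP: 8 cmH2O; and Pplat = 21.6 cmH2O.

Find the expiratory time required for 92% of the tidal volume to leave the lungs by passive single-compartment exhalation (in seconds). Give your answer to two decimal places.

Flow: 44 L/min ÷ 60 = 0.7333 L/s.
R = (PIP − Pplat)/V̇ = (27.1 − 21.6) / 0.7333 = 5.5/0.7333 = 7.5 cmH2O·s/L.
C = Vt/(Pplat − PEEP) = 435.0 / (21.6 − 8) = 435.0/13.6 = 31.985 mL/cmH2O.
τ = R × C = 7.5 × 0.03199 L/cmH2O = 0.2399 s.
t = −τ·ln(1 − 0.92) = −0.2399·ln(0.08) = 0.6059 s.

0.61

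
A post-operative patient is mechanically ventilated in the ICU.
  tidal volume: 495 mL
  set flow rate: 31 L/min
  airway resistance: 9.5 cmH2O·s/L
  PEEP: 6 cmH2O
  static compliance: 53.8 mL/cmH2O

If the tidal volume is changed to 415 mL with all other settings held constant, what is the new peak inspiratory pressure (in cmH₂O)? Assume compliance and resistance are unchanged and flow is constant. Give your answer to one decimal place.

Flow: 31 L/min ÷ 60 = 0.5167 L/s.
PIP = Vt/C + R·V̇ + PEEP (constant-flow equation of motion).
Only the elastic term changes: ΔPIP = ΔVt / C = (415 − 495) / 53.8 = -1.487 cmH2O.
Original PIP = 495/53.8 + 9.5×0.5167 + 6 = 20.109 cmH2O; new PIP = 20.109 + (-1.487) = 18.622 cmH2O.

18.6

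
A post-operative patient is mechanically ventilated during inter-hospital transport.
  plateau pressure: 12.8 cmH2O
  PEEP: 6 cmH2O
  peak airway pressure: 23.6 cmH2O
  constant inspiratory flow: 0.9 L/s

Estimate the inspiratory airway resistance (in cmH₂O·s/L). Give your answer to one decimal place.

Raw = (PIP − Pplat) / flow = (23.6 − 12.8) / 0.9 = 10.8 / 0.9 = 12.0 cmH2O·s/L.

12.0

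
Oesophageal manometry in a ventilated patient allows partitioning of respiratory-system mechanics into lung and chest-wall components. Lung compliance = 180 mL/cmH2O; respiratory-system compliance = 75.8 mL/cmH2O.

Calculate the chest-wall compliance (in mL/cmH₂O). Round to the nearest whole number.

131

1/Ccw = 1/Crs − 1/CL.
1/Ccw = 1/75.8 − 1/180 = 0.007637.
Ccw = 130.94 mL/cmH2O.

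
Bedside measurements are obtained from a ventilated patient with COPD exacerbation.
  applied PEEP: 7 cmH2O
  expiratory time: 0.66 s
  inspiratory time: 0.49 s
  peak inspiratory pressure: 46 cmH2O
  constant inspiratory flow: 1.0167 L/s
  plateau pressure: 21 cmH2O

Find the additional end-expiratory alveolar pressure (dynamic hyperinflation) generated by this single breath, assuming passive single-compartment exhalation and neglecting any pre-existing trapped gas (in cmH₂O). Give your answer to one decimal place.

Vt = flow × Ti = 1.0167 L/s × 0.49 s × 1000 mL/L = 498.18 mL.
R = (PIP − Pplat)/V̇ = (46 − 21) / 1.0167 = 25.0/1.0167 = 24.589 cmH2O·s/L.
C = Vt/(Pplat − PEEP) = 498.18 / (21 − 7) = 498.18/14.0 = 35.584 mL/cmH2O.
τ = R × C = 24.589 × 0.03558 L/cmH2O = 0.8749 s.
Fraction remaining = e^(−Te/τ) = e^(−0.66/0.8749) = 0.4703; trapped volume = 498.18 × 0.4703 = 234.29 mL.
Additional alveolar pressure from trapping ≈ V_trapped / C = 234.29 / 35.584 = 6.584 cmH2O.

6.6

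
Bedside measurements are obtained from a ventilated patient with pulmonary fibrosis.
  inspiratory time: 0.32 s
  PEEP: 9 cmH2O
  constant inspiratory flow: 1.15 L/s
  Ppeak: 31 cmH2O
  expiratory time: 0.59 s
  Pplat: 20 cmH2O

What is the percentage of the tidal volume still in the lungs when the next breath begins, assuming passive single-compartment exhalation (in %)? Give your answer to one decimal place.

15.8

Vt = flow × Ti = 1.15 L/s × 0.32 s × 1000 mL/L = 368.0 mL.
R = (PIP − Pplat)/V̇ = (31 − 20) / 1.15 = 11.0/1.15 = 9.565 cmH2O·s/L.
C = Vt/(Pplat − PEEP) = 368.0 / (20 − 9) = 368.0/11.0 = 33.455 mL/cmH2O.
τ = R × C = 9.565 × 0.03346 L/cmH2O = 0.32 s.
Fraction remaining at end-expiration = e^(−Te/τ) = e^(−0.59/0.32) = 0.1582 → 15.82%.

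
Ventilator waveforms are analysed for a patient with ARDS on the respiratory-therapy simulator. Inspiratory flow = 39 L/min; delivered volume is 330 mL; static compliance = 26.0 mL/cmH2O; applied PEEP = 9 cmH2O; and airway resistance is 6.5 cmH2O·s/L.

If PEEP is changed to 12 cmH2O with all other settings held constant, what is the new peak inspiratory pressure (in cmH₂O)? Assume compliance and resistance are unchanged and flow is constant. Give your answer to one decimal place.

Flow: 39 L/min ÷ 60 = 0.65 L/s.
PIP = Vt/C + R·V̇ + PEEP (constant-flow equation of motion).
Only the baseline term changes: ΔPIP = ΔPEEP = 12 − 9 = 3.0 cmH2O.
Original PIP = 330/26.0 + 6.5×0.65 + 9 = 25.917 cmH2O; new PIP = 25.917 + (3.0) = 28.917 cmH2O.

28.9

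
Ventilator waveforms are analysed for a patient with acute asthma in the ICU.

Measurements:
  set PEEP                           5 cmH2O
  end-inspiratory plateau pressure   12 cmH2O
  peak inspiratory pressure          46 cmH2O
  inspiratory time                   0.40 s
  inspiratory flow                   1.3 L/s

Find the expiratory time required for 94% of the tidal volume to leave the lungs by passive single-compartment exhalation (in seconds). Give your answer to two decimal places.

Vt = flow × Ti = 1.3 L/s × 0.40 s × 1000 mL/L = 520.0 mL.
R = (PIP − Pplat)/V̇ = (46 − 12) / 1.3 = 34.0/1.3 = 26.154 cmH2O·s/L.
C = Vt/(Pplat − PEEP) = 520.0 / (12 − 5) = 520.0/7.0 = 74.286 mL/cmH2O.
τ = R × C = 26.154 × 0.07429 L/cmH2O = 1.943 s.
t = −τ·ln(1 − 0.94) = −1.943·ln(0.06) = 5.466 s.

5.47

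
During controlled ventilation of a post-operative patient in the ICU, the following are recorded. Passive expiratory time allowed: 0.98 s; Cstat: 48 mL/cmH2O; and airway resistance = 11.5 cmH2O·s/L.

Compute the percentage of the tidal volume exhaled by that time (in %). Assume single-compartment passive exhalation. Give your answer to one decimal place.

83.1

τ = R × C = 11.5 × 48 mL/cmH2O = 11.5 × 0.048 L/cmH2O = 0.552 s.
Passive exhalation: V(t)/V₀ = e^(−t/τ) = e^(−0.98/0.552) = 0.1694.
Fraction exhaled = 1 − 0.1694 = 0.8306 → 83.06%.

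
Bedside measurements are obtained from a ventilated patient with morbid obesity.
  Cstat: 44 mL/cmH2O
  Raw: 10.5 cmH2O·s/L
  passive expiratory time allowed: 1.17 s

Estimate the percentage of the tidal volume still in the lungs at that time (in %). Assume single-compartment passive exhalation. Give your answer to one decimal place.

7.9

τ = R × C = 10.5 × 44 mL/cmH2O = 10.5 × 0.044 L/cmH2O = 0.462 s.
Passive exhalation: V(t)/V₀ = e^(−t/τ) = e^(−1.17/0.462) = 0.07946.
Fraction remaining = 0.07946 → 7.946%.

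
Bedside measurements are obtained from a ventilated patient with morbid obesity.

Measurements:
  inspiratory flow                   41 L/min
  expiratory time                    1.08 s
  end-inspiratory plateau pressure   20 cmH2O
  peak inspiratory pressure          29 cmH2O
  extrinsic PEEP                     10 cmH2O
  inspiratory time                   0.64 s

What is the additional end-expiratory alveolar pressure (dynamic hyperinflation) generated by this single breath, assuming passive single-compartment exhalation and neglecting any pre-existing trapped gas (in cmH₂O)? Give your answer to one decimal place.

Flow: 41 L/min ÷ 60 = 0.6833 L/s.
Vt = flow × Ti = 0.6833 L/s × 0.64 s × 1000 mL/L = 437.31 mL.
R = (PIP − Pplat)/V̇ = (29 − 20) / 0.6833 = 9.0/0.6833 = 13.171 cmH2O·s/L.
C = Vt/(Pplat − PEEP) = 437.31 / (20 − 10) = 437.31/10.0 = 43.731 mL/cmH2O.
τ = R × C = 13.171 × 0.04373 L/cmH2O = 0.576 s.
Fraction remaining = e^(−Te/τ) = e^(−1.08/0.576) = 0.1534; trapped volume = 437.31 × 0.1534 = 67.083 mL.
Additional alveolar pressure from trapping ≈ V_trapped / C = 67.083 / 43.731 = 1.534 cmH2O.

1.5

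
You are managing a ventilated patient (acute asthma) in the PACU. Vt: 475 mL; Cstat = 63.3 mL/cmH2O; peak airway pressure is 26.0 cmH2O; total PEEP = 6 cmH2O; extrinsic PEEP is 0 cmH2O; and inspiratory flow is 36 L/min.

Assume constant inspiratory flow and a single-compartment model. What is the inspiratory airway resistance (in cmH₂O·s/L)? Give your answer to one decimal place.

Flow: 36 L/min ÷ 60 = 0.6 L/s.
Total PEEP = 6 cmH2O (set 0 + intrinsic 6); this is the baseline alveolar pressure.
Equation of motion (constant flow): PIP = Vt/C + R·V̇ + PEEP.
R·V̇ = PIP − Vt/C − PEEP = 26.0 − 475/63.3 − 6 = 26.0 − 7.504 − 6 = 12.496 cmH2O.
R = 12.496 / 0.6 = 20.827 cmH2O·s/L.

20.8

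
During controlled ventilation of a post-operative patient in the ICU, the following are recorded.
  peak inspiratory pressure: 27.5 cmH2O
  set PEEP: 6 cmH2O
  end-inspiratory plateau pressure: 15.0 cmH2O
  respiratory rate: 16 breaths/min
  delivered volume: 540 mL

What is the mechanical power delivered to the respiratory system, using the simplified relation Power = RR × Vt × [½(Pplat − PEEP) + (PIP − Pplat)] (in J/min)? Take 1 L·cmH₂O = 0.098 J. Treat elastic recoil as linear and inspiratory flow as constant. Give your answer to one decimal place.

Per-breath work = Vt × [½(Pplat−PEEP) + (PIP−Pplat)] = 0.540 × [0.5×9.0 + 12.5] = 0.540 × 17.0 = 9.18 L·cmH2O.
Power = 16 × 9.18 = 146.88 L·cmH2O/min.
× 0.098 J/(L·cmH2O) → 14.394 J/min.

14.4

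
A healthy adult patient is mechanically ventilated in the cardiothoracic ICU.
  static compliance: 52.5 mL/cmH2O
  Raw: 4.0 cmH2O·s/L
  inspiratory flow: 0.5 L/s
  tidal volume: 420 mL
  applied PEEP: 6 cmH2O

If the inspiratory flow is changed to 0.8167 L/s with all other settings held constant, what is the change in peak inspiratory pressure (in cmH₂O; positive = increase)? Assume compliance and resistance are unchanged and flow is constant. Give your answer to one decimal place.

PIP = Vt/C + R·V̇ + PEEP (constant-flow equation of motion).
Only the resistive term changes: ΔPIP = R × ΔV̇ = 4.0 × (0.8167 − 0.5) = 4.0 × 0.3167 = 1.267 cmH2O.

1.3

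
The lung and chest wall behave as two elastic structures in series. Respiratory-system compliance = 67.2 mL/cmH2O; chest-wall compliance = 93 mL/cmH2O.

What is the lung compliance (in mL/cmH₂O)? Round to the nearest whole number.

1/CL = 1/Crs − 1/Ccw.
1/CL = 1/67.2 − 1/93 = 0.004128.
CL = 242.25 mL/cmH2O.

242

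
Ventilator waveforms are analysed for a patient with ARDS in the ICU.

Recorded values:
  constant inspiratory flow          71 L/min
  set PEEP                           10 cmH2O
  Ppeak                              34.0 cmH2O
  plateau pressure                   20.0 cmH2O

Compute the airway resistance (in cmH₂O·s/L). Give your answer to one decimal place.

11.8

Flow: 71 L/min ÷ 60 = 1.1833 L/s.
Raw = (PIP − Pplat) / flow = (34.0 − 20.0) / 1.1833 = 14.0 / 1.1833 = 11.831 cmH2O·s/L.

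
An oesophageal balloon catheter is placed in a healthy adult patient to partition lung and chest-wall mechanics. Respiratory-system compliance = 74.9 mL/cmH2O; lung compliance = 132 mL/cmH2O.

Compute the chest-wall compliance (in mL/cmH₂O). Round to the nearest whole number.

1/Ccw = 1/Crs − 1/CL.
1/Ccw = 1/74.9 − 1/132 = 0.005775.
Ccw = 173.16 mL/cmH2O.

173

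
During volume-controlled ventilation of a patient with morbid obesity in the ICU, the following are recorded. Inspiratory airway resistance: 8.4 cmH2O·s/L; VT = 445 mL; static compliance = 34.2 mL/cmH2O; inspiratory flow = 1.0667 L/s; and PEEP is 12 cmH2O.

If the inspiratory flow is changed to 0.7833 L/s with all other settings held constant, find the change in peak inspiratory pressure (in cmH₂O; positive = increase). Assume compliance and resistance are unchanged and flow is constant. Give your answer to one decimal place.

-2.4

PIP = Vt/C + R·V̇ + PEEP (constant-flow equation of motion).
Only the resistive term changes: ΔPIP = R × ΔV̇ = 8.4 × (0.7833 − 1.0667) = 8.4 × -0.2834 = -2.381 cmH2O.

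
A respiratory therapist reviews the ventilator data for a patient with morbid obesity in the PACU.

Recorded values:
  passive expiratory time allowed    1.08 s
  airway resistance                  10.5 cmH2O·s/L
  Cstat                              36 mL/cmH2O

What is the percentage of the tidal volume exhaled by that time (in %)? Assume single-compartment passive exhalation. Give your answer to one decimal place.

94.3

τ = R × C = 10.5 × 36 mL/cmH2O = 10.5 × 0.036 L/cmH2O = 0.378 s.
Passive exhalation: V(t)/V₀ = e^(−t/τ) = e^(−1.08/0.378) = 0.05743.
Fraction exhaled = 1 − 0.05743 = 0.9426 → 94.26%.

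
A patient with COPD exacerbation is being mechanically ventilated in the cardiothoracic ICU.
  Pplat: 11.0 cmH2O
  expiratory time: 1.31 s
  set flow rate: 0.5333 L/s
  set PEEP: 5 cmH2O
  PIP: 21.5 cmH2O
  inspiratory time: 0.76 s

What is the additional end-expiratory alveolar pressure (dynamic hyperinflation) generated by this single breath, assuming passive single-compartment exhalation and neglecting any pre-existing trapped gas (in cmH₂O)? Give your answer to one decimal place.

Vt = flow × Ti = 0.5333 L/s × 0.76 s × 1000 mL/L = 405.31 mL.
R = (PIP − Pplat)/V̇ = (21.5 − 11.0) / 0.5333 = 10.5/0.5333 = 19.689 cmH2O·s/L.
C = Vt/(Pplat − PEEP) = 405.31 / (11.0 − 5) = 405.31/6.0 = 67.552 mL/cmH2O.
τ = R × C = 19.689 × 0.06755 L/cmH2O = 1.33 s.
Fraction remaining = e^(−Te/τ) = e^(−1.31/1.33) = 0.3735; trapped volume = 405.31 × 0.3735 = 151.38 mL.
Additional alveolar pressure from trapping ≈ V_trapped / C = 151.38 / 67.552 = 2.241 cmH2O.

2.2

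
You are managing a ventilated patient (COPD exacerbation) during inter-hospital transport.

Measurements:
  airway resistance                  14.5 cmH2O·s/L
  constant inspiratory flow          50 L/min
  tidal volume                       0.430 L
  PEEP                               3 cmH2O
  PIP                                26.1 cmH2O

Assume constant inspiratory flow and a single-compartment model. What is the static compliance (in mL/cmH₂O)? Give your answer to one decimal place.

39.0

Flow: 50 L/min ÷ 60 = 0.8333 L/s.
Equation of motion (constant flow): PIP = Vt/C + R·V̇ + PEEP.
Vt/C = PIP − R·V̇ − PEEP = 26.1 − 14.5×0.8333 − 3 = 26.1 − 12.083 − 3 = 11.017 cmH2O.
C = Vt / 11.017 = 430 / 11.017 = 39.031 mL/cmH2O.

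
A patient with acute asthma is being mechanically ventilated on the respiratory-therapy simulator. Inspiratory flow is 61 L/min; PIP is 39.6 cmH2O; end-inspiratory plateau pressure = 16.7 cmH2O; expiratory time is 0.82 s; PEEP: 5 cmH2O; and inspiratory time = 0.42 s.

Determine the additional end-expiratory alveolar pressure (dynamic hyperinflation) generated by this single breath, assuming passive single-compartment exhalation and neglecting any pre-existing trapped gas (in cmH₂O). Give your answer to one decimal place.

Flow: 61 L/min ÷ 60 = 1.0167 L/s.
Vt = flow × Ti = 1.0167 L/s × 0.42 s × 1000 mL/L = 427.01 mL.
R = (PIP − Pplat)/V̇ = (39.6 − 16.7) / 1.0167 = 22.9/1.0167 = 22.524 cmH2O·s/L.
C = Vt/(Pplat − PEEP) = 427.01 / (16.7 − 5) = 427.01/11.7 = 36.497 mL/cmH2O.
τ = R × C = 22.524 × 0.0365 L/cmH2O = 0.8221 s.
Fraction remaining = e^(−Te/τ) = e^(−0.82/0.8221) = 0.3688; trapped volume = 427.01 × 0.3688 = 157.48 mL.
Additional alveolar pressure from trapping ≈ V_trapped / C = 157.48 / 36.497 = 4.315 cmH2O.

4.3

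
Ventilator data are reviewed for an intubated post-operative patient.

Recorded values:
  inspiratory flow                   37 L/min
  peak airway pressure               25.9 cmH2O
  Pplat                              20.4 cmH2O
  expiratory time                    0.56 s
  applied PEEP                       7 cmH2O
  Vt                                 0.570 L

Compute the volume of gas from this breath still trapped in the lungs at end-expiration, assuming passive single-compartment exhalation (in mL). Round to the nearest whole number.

130

Flow: 37 L/min ÷ 60 = 0.6167 L/s.
R = (PIP − Pplat)/V̇ = (25.9 − 20.4) / 0.6167 = 5.5/0.6167 = 8.918 cmH2O·s/L.
C = Vt/(Pplat − PEEP) = 570.0 / (20.4 − 7) = 570.0/13.4 = 42.537 mL/cmH2O.
τ = R × C = 8.918 × 0.04254 L/cmH2O = 0.3794 s.
Fraction remaining = e^(−Te/τ) = e^(−0.56/0.3794) = 0.2285.
Trapped volume = 570.0 × 0.2285 = 130.25 mL.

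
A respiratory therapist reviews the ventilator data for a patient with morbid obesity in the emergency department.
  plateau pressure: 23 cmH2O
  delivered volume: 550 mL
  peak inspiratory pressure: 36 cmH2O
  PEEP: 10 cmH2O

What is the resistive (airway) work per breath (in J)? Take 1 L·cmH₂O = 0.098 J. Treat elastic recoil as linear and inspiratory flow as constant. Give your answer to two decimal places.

0.70

With constant inspiratory flow the resistive pressure is constant at PIP − Pplat = 36 − 23 = 13.0 cmH2O, so resistive work = 13.0 × 0.550 = 7.15 L·cmH2O.
× 0.098 J/(L·cmH2O) → 0.7007 J.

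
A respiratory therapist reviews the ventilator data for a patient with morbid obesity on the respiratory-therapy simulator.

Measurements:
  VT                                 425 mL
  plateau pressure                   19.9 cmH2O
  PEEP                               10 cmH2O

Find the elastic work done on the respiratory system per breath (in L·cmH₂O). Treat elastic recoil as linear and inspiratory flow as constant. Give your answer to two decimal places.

2.10

Elastic work ≈ ½ × (Pplat − PEEP) × Vt = 0.5 × (19.9 − 10) × 0.425 L = 0.5 × 9.9 × 0.425 = 2.104 L·cmH2O.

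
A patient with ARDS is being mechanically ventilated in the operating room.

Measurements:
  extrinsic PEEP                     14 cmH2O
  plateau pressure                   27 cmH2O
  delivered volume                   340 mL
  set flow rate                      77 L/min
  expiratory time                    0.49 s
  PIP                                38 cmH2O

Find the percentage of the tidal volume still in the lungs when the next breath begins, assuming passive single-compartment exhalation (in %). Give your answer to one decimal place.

11.2

Flow: 77 L/min ÷ 60 = 1.2833 L/s.
R = (PIP − Pplat)/V̇ = (38 − 27) / 1.2833 = 11.0/1.2833 = 8.572 cmH2O·s/L.
C = Vt/(Pplat − PEEP) = 340.0 / (27 − 14) = 340.0/13.0 = 26.154 mL/cmH2O.
τ = R × C = 8.572 × 0.02615 L/cmH2O = 0.2242 s.
Fraction remaining at end-expiration = e^(−Te/τ) = e^(−0.49/0.2242) = 0.1124 → 11.24%.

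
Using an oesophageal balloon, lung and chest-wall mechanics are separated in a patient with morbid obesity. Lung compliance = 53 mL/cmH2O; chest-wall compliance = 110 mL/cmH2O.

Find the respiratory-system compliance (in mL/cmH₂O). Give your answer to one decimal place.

35.8

Lung and chest wall are elastances in series: 1/Crs = 1/CL + 1/Ccw.
1/Crs = 1/53 + 1/110 = 0.02796.
Crs = 35.765 mL/cmH2O.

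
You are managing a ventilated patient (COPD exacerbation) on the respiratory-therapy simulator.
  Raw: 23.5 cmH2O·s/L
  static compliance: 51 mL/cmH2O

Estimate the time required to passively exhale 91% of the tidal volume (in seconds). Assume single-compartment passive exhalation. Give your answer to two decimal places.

τ = R × C = 23.5 × 51 mL/cmH2O = 23.5 × 0.051 L/cmH2O = 1.199 s.
Exhaled fraction f = 1 − e^(−t/τ) → t = −τ·ln(1 − f) = −1.199·ln(0.09) = 2.887 s.

2.89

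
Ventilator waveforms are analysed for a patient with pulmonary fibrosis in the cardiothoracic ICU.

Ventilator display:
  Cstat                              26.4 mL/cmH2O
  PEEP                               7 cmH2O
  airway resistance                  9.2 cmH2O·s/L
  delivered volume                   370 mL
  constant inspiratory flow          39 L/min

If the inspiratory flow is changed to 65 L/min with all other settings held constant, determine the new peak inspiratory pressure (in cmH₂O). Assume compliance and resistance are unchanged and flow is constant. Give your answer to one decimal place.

31.0

Flow: 39 L/min ÷ 60 = 0.65 L/s.
New flow: 65 L/min ÷ 60 = 1.0833 L/s.
PIP = Vt/C + R·V̇ + PEEP (constant-flow equation of motion).
Only the resistive term changes: ΔPIP = R × ΔV̇ = 9.2 × (1.0833 − 0.65) = 9.2 × 0.4333 = 3.986 cmH2O.
Original PIP = 370/26.4 + 9.2×0.65 + 7 = 26.995 cmH2O; new PIP = 26.995 + (3.986) = 30.981 cmH2O.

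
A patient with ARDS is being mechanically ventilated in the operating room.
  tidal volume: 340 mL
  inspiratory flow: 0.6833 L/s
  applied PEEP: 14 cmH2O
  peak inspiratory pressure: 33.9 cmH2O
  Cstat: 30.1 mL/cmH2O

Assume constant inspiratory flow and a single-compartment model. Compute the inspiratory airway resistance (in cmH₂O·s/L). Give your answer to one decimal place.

Equation of motion (constant flow): PIP = Vt/C + R·V̇ + PEEP.
R·V̇ = PIP − Vt/C − PEEP = 33.9 − 340/30.1 − 14 = 33.9 − 11.296 − 14 = 8.604 cmH2O.
R = 8.604 / 0.6833 = 12.592 cmH2O·s/L.

12.6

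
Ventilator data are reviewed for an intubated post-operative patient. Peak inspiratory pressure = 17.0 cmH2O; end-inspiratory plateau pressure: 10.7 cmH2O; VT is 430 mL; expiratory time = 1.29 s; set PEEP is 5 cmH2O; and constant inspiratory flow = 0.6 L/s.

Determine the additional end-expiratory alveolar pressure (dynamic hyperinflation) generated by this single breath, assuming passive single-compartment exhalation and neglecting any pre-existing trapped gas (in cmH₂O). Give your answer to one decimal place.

R = (PIP − Pplat)/V̇ = (17.0 − 10.7) / 0.6 = 6.3/0.6 = 10.5 cmH2O·s/L.
C = Vt/(Pplat − PEEP) = 430.0 / (10.7 − 5) = 430.0/5.7 = 75.439 mL/cmH2O.
τ = R × C = 10.5 × 0.07544 L/cmH2O = 0.7921 s.
Fraction remaining = e^(−Te/τ) = e^(−1.29/0.7921) = 0.1962; trapped volume = 430.0 × 0.1962 = 84.366 mL.
Additional alveolar pressure from trapping ≈ V_trapped / C = 84.366 / 75.439 = 1.118 cmH2O.

1.1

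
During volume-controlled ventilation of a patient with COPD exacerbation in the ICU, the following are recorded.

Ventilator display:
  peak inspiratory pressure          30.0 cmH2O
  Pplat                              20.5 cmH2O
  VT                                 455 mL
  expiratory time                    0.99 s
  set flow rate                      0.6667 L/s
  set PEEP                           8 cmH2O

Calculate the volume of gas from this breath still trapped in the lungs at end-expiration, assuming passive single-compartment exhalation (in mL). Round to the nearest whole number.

67

R = (PIP − Pplat)/V̇ = (30.0 − 20.5) / 0.6667 = 9.5/0.6667 = 14.249 cmH2O·s/L.
C = Vt/(Pplat − PEEP) = 455.0 / (20.5 − 8) = 455.0/12.5 = 36.4 mL/cmH2O.
τ = R × C = 14.249 × 0.0364 L/cmH2O = 0.5187 s.
Fraction remaining = e^(−Te/τ) = e^(−0.99/0.5187) = 0.1483.
Trapped volume = 455.0 × 0.1483 = 67.477 mL.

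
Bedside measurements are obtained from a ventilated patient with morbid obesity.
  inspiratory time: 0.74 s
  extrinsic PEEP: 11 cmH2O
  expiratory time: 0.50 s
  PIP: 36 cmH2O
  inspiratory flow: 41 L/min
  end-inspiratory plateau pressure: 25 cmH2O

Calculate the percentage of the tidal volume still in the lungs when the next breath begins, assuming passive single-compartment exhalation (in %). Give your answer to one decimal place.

42.3

Flow: 41 L/min ÷ 60 = 0.6833 L/s.
Vt = flow × Ti = 0.6833 L/s × 0.74 s × 1000 mL/L = 505.64 mL.
R = (PIP − Pplat)/V̇ = (36 − 25) / 0.6833 = 11.0/0.6833 = 16.098 cmH2O·s/L.
C = Vt/(Pplat − PEEP) = 505.64 / (25 − 11) = 505.64/14.0 = 36.117 mL/cmH2O.
τ = R × C = 16.098 × 0.03612 L/cmH2O = 0.5815 s.
Fraction remaining at end-expiration = e^(−Te/τ) = e^(−0.50/0.5815) = 0.4232 → 42.32%.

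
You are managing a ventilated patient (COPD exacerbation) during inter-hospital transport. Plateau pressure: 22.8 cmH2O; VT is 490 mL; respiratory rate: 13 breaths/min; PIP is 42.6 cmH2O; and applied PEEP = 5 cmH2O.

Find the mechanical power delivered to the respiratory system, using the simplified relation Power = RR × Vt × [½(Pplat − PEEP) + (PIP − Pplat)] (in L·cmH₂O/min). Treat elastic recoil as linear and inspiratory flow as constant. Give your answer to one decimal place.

182.8

Per-breath work = Vt × [½(Pplat−PEEP) + (PIP−Pplat)] = 0.490 × [0.5×17.8 + 19.8] = 0.490 × 28.7 = 14.063 L·cmH2O.
Power = 13 × 14.063 = 182.82 L·cmH2O/min.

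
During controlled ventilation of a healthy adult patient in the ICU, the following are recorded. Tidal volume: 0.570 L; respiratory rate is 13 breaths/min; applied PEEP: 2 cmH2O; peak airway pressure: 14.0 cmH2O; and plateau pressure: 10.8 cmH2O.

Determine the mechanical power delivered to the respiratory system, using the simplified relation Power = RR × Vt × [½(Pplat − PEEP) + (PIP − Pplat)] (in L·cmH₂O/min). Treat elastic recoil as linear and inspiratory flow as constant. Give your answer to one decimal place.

56.3

Per-breath work = Vt × [½(Pplat−PEEP) + (PIP−Pplat)] = 0.570 × [0.5×8.8 + 3.2] = 0.570 × 7.6 = 4.332 L·cmH2O.
Power = 13 × 4.332 = 56.316 L·cmH2O/min.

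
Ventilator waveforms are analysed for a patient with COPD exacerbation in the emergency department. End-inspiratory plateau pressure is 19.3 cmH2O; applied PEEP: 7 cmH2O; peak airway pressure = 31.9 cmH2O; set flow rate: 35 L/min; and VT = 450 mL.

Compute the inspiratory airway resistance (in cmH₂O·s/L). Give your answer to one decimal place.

Flow: 35 L/min ÷ 60 = 0.5833 L/s.
Raw = (PIP − Pplat) / flow = (31.9 − 19.3) / 0.5833 = 12.6 / 0.5833 = 21.601 cmH2O·s/L.

21.6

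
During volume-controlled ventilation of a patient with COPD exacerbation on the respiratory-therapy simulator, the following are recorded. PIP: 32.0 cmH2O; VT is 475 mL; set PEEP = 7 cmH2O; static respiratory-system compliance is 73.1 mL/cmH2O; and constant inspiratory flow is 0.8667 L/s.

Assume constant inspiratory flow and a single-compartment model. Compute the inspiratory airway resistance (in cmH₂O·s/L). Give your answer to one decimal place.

21.3

Equation of motion (constant flow): PIP = Vt/C + R·V̇ + PEEP.
R·V̇ = PIP − Vt/C − PEEP = 32.0 − 475/73.1 − 7 = 32.0 − 6.498 − 7 = 18.502 cmH2O.
R = 18.502 / 0.8667 = 21.348 cmH2O·s/L.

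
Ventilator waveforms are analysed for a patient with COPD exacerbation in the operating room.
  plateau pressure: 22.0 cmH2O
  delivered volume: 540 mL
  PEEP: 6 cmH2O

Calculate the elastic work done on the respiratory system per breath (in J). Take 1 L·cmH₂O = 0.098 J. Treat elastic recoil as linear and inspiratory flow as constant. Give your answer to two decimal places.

0.42

Elastic work ≈ ½ × (Pplat − PEEP) × Vt = 0.5 × (22.0 − 6) × 0.540 L = 0.5 × 16.0 × 0.540 = 4.32 L·cmH2O.
× 0.098 J/(L·cmH2O) → 0.4234 J.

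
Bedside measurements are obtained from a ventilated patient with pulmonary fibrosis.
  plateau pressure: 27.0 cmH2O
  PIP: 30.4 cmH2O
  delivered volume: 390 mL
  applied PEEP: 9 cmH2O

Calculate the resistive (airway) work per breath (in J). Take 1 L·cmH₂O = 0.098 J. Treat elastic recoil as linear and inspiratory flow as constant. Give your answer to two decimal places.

0.13

With constant inspiratory flow the resistive pressure is constant at PIP − Pplat = 30.4 − 27.0 = 3.4 cmH2O, so resistive work = 3.4 × 0.390 = 1.326 L·cmH2O.
× 0.098 J/(L·cmH2O) → 0.1299 J.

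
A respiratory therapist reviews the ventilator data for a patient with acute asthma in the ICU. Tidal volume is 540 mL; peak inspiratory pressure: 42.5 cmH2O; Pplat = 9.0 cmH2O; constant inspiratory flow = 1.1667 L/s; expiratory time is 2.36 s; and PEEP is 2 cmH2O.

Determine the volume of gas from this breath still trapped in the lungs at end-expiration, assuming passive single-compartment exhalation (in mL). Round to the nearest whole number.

186

R = (PIP − Pplat)/V̇ = (42.5 − 9.0) / 1.1667 = 33.5/1.1667 = 28.713 cmH2O·s/L.
C = Vt/(Pplat − PEEP) = 540.0 / (9.0 − 2) = 540.0/7.0 = 77.143 mL/cmH2O.
τ = R × C = 28.713 × 0.07714 L/cmH2O = 2.215 s.
Fraction remaining = e^(−Te/τ) = e^(−2.36/2.215) = 0.3446.
Trapped volume = 540.0 × 0.3446 = 186.08 mL.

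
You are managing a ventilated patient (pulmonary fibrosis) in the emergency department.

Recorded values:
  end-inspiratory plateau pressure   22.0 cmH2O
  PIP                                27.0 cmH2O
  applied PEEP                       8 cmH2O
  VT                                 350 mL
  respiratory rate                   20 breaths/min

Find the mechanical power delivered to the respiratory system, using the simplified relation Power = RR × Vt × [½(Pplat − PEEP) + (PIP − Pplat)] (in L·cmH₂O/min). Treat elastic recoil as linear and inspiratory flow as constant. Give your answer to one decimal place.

84.0

Per-breath work = Vt × [½(Pplat−PEEP) + (PIP−Pplat)] = 0.350 × [0.5×14.0 + 5.0] = 0.350 × 12.0 = 4.2 L·cmH2O.
Power = 20 × 4.2 = 84.0 L·cmH2O/min.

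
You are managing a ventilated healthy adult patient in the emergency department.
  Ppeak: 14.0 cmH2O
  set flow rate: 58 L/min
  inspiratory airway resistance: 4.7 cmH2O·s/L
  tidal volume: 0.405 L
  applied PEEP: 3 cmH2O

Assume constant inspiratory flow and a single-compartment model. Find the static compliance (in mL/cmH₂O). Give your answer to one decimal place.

Flow: 58 L/min ÷ 60 = 0.9667 L/s.
Equation of motion (constant flow): PIP = Vt/C + R·V̇ + PEEP.
Vt/C = PIP − R·V̇ − PEEP = 14.0 − 4.7×0.9667 − 3 = 14.0 − 4.543 − 3 = 6.457 cmH2O.
C = Vt / 6.457 = 405 / 6.457 = 62.723 mL/cmH2O.

62.7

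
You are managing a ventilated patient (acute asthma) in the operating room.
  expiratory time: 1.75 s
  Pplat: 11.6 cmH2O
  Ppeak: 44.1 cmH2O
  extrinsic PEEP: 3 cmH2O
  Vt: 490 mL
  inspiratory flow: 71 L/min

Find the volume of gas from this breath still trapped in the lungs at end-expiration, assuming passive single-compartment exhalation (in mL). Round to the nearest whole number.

Flow: 71 L/min ÷ 60 = 1.1833 L/s.
R = (PIP − Pplat)/V̇ = (44.1 − 11.6) / 1.1833 = 32.5/1.1833 = 27.466 cmH2O·s/L.
C = Vt/(Pplat − PEEP) = 490.0 / (11.6 − 3) = 490.0/8.6 = 56.977 mL/cmH2O.
τ = R × C = 27.466 × 0.05698 L/cmH2O = 1.565 s.
Fraction remaining = e^(−Te/τ) = e^(−1.75/1.565) = 0.3269.
Trapped volume = 490.0 × 0.3269 = 160.18 mL.

160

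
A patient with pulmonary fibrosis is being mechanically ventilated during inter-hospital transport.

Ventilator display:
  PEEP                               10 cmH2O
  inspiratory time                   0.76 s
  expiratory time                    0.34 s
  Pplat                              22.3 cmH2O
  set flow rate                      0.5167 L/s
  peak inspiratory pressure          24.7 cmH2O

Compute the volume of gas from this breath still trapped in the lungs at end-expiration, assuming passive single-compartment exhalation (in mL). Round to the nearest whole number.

Vt = flow × Ti = 0.5167 L/s × 0.76 s × 1000 mL/L = 392.69 mL.
R = (PIP − Pplat)/V̇ = (24.7 − 22.3) / 0.5167 = 2.4/0.5167 = 4.645 cmH2O·s/L.
C = Vt/(Pplat − PEEP) = 392.69 / (22.3 − 10) = 392.69/12.3 = 31.926 mL/cmH2O.
τ = R × C = 4.645 × 0.03193 L/cmH2O = 0.1483 s.
Fraction remaining = e^(−Te/τ) = e^(−0.34/0.1483) = 0.101.
Trapped volume = 392.69 × 0.101 = 39.662 mL.

40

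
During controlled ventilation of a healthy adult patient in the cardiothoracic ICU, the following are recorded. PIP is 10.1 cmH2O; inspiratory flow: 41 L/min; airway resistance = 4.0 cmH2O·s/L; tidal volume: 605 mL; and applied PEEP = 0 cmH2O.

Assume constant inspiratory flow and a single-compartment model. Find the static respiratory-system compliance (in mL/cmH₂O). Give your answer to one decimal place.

82.1

Flow: 41 L/min ÷ 60 = 0.6833 L/s.
Equation of motion (constant flow): PIP = Vt/C + R·V̇ + PEEP.
Vt/C = PIP − R·V̇ − PEEP = 10.1 − 4.0×0.6833 − 0 = 10.1 − 2.733 − 0 = 7.367 cmH2O.
C = Vt / 7.367 = 605 / 7.367 = 82.123 mL/cmH2O.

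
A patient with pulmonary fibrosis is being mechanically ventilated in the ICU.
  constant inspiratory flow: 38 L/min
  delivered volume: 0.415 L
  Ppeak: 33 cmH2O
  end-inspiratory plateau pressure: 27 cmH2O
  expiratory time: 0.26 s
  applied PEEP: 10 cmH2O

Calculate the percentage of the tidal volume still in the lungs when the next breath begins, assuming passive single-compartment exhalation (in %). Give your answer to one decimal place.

Flow: 38 L/min ÷ 60 = 0.6333 L/s.
R = (PIP − Pplat)/V̇ = (33 − 27) / 0.6333 = 6.0/0.6333 = 9.474 cmH2O·s/L.
C = Vt/(Pplat − PEEP) = 415.0 / (27 − 10) = 415.0/17.0 = 24.412 mL/cmH2O.
τ = R × C = 9.474 × 0.02441 L/cmH2O = 0.2313 s.
Fraction remaining at end-expiration = e^(−Te/τ) = e^(−0.26/0.2313) = 0.325 → 32.5%.

32.5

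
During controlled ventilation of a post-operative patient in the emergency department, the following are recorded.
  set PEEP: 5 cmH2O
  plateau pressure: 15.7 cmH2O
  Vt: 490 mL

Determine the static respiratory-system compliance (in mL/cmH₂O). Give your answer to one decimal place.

Cstat = Vt / (Pplat − PEEP) = 490 / (15.7 − 5) = 490 / 10.7 = 45.794 mL/cmH2O.

45.8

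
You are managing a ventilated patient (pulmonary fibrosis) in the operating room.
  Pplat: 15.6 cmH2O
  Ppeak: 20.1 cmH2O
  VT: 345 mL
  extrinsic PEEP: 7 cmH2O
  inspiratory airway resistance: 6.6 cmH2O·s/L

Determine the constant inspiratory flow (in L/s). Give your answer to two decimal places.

0.68

flow = (PIP − Pplat) / Raw = 4.5 / 6.6 = 0.6818 L/s.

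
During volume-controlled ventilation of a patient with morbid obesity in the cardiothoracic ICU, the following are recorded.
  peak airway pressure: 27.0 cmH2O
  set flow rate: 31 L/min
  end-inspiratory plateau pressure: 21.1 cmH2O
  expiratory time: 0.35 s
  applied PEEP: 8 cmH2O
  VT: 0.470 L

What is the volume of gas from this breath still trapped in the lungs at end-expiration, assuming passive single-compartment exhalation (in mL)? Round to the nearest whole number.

Flow: 31 L/min ÷ 60 = 0.5167 L/s.
R = (PIP − Pplat)/V̇ = (27.0 − 21.1) / 0.5167 = 5.9/0.5167 = 11.419 cmH2O·s/L.
C = Vt/(Pplat − PEEP) = 470.0 / (21.1 − 8) = 470.0/13.1 = 35.878 mL/cmH2O.
τ = R × C = 11.419 × 0.03588 L/cmH2O = 0.4097 s.
Fraction remaining = e^(−Te/τ) = e^(−0.35/0.4097) = 0.4256.
Trapped volume = 470.0 × 0.4256 = 200.03 mL.

200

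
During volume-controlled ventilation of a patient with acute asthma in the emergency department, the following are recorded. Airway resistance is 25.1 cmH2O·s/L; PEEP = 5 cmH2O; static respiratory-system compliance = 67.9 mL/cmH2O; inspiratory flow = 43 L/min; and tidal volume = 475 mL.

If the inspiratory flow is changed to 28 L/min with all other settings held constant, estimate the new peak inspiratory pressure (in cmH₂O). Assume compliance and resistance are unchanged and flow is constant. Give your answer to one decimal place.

Flow: 43 L/min ÷ 60 = 0.7167 L/s.
New flow: 28 L/min ÷ 60 = 0.4667 L/s.
PIP = Vt/C + R·V̇ + PEEP (constant-flow equation of motion).
Only the resistive term changes: ΔPIP = R × ΔV̇ = 25.1 × (0.4667 − 0.7167) = 25.1 × -0.25 = -6.275 cmH2O.
Original PIP = 475/67.9 + 25.1×0.7167 + 5 = 29.985 cmH2O; new PIP = 29.985 + (-6.275) = 23.71 cmH2O.

23.7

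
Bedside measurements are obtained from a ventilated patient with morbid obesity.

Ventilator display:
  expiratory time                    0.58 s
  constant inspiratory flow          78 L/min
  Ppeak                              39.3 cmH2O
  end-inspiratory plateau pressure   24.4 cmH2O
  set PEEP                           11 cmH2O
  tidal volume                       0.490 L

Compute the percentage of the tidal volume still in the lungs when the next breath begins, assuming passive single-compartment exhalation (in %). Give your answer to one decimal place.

Flow: 78 L/min ÷ 60 = 1.3 L/s.
R = (PIP − Pplat)/V̇ = (39.3 − 24.4) / 1.3 = 14.9/1.3 = 11.462 cmH2O·s/L.
C = Vt/(Pplat − PEEP) = 490.0 / (24.4 − 11) = 490.0/13.4 = 36.567 mL/cmH2O.
τ = R × C = 11.462 × 0.03657 L/cmH2O = 0.4192 s.
Fraction remaining at end-expiration = e^(−Te/τ) = e^(−0.58/0.4192) = 0.2507 → 25.07%.

25.1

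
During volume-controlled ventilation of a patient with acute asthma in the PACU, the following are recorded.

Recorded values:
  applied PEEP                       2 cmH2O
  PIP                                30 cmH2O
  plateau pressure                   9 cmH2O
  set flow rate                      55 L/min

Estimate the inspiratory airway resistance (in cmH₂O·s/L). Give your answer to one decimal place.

22.9

Flow: 55 L/min ÷ 60 = 0.9167 L/s.
Raw = (PIP − Pplat) / flow = (30 − 9) / 0.9167 = 21.0 / 0.9167 = 22.908 cmH2O·s/L.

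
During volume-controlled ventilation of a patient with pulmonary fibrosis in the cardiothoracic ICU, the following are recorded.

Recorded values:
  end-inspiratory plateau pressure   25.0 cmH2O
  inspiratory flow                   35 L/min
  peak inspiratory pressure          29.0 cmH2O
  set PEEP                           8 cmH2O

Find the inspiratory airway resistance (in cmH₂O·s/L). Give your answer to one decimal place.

Flow: 35 L/min ÷ 60 = 0.5833 L/s.
Raw = (PIP − Pplat) / flow = (29.0 − 25.0) / 0.5833 = 4.0 / 0.5833 = 6.858 cmH2O·s/L.

6.9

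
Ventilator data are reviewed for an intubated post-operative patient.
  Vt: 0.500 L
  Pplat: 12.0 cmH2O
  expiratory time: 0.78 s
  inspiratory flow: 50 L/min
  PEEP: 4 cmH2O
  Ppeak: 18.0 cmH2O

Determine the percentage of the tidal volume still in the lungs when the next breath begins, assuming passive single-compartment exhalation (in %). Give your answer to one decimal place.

17.7

Flow: 50 L/min ÷ 60 = 0.8333 L/s.
R = (PIP − Pplat)/V̇ = (18.0 − 12.0) / 0.8333 = 6.0/0.8333 = 7.2 cmH2O·s/L.
C = Vt/(Pplat − PEEP) = 500.0 / (12.0 − 4) = 500.0/8.0 = 62.5 mL/cmH2O.
τ = R × C = 7.2 × 0.0625 L/cmH2O = 0.45 s.
Fraction remaining at end-expiration = e^(−Te/τ) = e^(−0.78/0.45) = 0.1767 → 17.67%.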